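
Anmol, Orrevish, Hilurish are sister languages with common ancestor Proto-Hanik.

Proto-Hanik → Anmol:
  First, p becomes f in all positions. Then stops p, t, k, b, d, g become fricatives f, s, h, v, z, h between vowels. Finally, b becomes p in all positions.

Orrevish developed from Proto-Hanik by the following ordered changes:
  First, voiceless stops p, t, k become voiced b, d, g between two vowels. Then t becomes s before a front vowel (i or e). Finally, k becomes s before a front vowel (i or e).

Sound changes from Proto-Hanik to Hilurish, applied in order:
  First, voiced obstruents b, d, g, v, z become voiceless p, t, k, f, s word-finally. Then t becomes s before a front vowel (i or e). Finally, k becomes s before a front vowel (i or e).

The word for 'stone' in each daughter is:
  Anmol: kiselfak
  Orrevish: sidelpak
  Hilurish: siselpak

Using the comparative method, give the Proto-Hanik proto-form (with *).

Position 3: Anmol has s, Orrevish has d, Hilurish has s. Taking the neighbouring segments as reconstructed: Anmol s could go back to *t or *s; Orrevish d could go back to *t or *d; Hilurish s could go back to *t or *k or *s — the one source consistent with every daughter is *t.
Position 1: Anmol has k, Orrevish has s, Hilurish has s. Anmol preserves k here (none of its changes turn any other segment into k), so the proto-segment is *k.
Position 6: Anmol has f, Orrevish has p, Hilurish has p. Orrevish preserves p here (none of its changes turn any other segment into p), so the proto-segment is *p.
The remaining positions agree across the daughters. Check the candidate against every language:
Anmol: *kitelpak > kitelfak > kiselfak  (by unconditioned shift, intervocalic lenition)
Orrevish: *kitelpak > kidelpak > sidelpak  (by intervocalic voicing, palatalisation)
Hilurish: start from *kitelpak.
  rule 1: no change — kitelpak
  rule 2 (palatalisation): kitelpak → kiselpak
  rule 3 (palatalisation): kiselpak → siselpak
  ⇒ Hilurish siselpak
*kitelpak is the unique common source.

*kitelpak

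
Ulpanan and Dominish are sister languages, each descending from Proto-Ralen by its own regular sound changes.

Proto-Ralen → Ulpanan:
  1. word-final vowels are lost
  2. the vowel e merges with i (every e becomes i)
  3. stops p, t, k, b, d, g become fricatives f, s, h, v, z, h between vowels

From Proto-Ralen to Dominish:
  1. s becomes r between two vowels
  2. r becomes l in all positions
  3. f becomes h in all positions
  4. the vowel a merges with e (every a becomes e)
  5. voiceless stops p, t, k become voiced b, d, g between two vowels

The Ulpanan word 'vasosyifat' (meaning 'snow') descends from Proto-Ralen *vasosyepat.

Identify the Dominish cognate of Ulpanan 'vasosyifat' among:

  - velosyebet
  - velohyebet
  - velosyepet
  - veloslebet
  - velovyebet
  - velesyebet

Dominish: start from *vasosyepat.
  rule 1 (rhotacism): vasosyepat → varosyepat
  rule 2 (unconditioned shift): varosyepat → valosyepat
  rule 3: no change — valosyepat
  rule 4 (vowel merger): valosyepat → velosyepet
  rule 5 (intervocalic voicing): velosyepet → velosyebet
  ⇒ Dominish velosyebet
Among the options, 'velosyebet' alone shows every Dominish change applied in order.

velosyebet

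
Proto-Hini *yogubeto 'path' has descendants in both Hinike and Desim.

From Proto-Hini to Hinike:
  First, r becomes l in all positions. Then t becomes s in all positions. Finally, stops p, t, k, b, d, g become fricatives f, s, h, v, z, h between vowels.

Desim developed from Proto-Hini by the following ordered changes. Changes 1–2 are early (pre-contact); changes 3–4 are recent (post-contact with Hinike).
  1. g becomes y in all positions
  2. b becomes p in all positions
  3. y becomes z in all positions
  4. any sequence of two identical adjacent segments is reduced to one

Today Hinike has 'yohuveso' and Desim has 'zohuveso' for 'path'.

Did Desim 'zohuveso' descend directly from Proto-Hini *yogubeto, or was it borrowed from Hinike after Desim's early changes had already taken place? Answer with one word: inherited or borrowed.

borrowed

If inherited, *yogubeto would pass through all of Desim's changes:
Desim: start from *yogubeto.
  rule 1 (unconditioned shift): yogubeto → yoyubeto
  rule 2 (unconditioned shift): yoyubeto → yoyupeto
  rule 3 (unconditioned shift): yoyupeto → zozupeto
  rule 4: no change — zozupeto
  ⇒ Desim zozupeto
If borrowed from Hinike 'yohuveso' after the early changes, it would undergo only the recent ones:
  rule 3 (unconditioned shift): yohuveso → zohuveso
  rule 4 (degemination): no change (zohuveso)
  ⇒ as a loan: zohuveso
Desim 'zohuveso' matches the loan outcome 'zohuveso', not the inherited 'zozupeto' — it skipped the early Desim changes, so it was borrowed from Hinike.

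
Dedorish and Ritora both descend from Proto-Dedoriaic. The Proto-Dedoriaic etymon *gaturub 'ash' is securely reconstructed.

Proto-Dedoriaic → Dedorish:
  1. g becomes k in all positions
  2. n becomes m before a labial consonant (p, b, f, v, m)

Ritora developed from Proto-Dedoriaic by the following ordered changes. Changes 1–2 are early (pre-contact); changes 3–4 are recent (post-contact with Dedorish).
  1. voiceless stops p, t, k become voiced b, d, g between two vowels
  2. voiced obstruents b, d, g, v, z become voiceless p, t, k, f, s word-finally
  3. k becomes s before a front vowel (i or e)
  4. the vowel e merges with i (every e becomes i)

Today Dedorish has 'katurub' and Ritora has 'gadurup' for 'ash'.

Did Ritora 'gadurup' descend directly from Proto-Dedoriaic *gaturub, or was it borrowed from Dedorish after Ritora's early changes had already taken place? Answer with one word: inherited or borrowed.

If inherited, *gaturub would pass through all of Ritora's changes:
Ritora: start from *gaturub.
  rule 1 (intervocalic voicing): gaturub → gadurub
  rule 2 (final devoicing): gadurub → gadurup
  rule 3: no change — gadurup
  rule 4: no change — gadurup
  ⇒ Ritora gadurup
If borrowed from Dedorish 'katurub' after the early changes, it would undergo only the recent ones:
  rule 3 (palatalisation): no change (katurub)
  rule 4 (vowel merger): no change (katurub)
  ⇒ as a loan: katurub
Ritora 'gadurup' matches the inherited outcome exactly, so it is an inherited cognate, not a loan.

inherited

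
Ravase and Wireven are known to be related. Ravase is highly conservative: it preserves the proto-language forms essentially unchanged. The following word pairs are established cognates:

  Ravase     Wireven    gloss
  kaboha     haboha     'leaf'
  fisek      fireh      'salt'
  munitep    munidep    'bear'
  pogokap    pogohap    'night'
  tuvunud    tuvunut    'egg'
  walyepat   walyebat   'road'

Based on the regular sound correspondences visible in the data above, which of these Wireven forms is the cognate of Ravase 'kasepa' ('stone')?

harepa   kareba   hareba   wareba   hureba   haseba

hareba

kaboha ~ haboha — Ravase k corresponds to Wireven h word-initially before a back vowel.
fisek ~ fireh — Ravase s corresponds to Wireven r between vowels (before a front vowel).
walyepat ~ walyebat — Ravase p corresponds to Wireven b between vowels (before a back vowel).
Applying these to Ravase 'kasepa':
  kasepa → hasepa   (k→h word-initially before a back vowel)
  hasepa → harepa   (s→r between vowels (before a front vowel))
  harepa → hareba   (p→b between vowels (before a back vowel))
So the Wireven cognate is 'hareba'.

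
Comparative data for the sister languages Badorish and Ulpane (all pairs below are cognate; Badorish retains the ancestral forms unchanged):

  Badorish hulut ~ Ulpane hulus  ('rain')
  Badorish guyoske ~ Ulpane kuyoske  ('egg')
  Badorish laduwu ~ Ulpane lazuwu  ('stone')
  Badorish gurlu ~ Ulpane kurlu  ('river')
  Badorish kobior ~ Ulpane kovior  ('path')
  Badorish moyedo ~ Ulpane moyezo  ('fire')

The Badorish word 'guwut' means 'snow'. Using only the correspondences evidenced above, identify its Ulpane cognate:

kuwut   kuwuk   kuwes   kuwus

kuwus

guyoske ~ kuyoske, gurlu ~ kurlu — Badorish g corresponds to Ulpane k word-initially before a back vowel.
hulut ~ hulus — Badorish t corresponds to Ulpane s word-finally.
Applying these to Badorish 'guwut':
  guwut → kuwut   (g→k word-initially before a back vowel)
  kuwut → kuwus   (t→s word-finally)
So the Ulpane cognate is 'kuwus'.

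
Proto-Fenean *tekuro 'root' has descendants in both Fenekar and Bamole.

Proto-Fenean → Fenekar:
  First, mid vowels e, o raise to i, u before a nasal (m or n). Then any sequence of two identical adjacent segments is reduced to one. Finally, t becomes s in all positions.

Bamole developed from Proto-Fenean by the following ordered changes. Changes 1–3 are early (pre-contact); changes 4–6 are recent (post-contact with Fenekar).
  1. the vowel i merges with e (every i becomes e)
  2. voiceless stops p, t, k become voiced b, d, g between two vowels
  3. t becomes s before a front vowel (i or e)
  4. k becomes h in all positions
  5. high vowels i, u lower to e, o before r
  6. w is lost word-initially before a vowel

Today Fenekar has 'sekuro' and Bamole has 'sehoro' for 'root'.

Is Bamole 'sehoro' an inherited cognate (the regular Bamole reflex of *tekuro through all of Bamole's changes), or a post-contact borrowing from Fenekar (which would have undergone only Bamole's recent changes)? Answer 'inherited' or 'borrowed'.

If inherited, *tekuro would pass through all of Bamole's changes:
Bamole: *tekuro > teguro > seguro > segoro  (by intervocalic voicing, palatalisation, pre-rhotic lowering)
If borrowed from Fenekar 'sekuro' after the early changes, it would undergo only the recent ones:
  rule 4 (unconditioned shift): sekuro → sehuro
  rule 5 (pre-rhotic lowering): sehuro → sehoro
  rule 6 (glide loss): no change (sehoro)
  ⇒ as a loan: sehoro
Bamole 'sehoro' matches the loan outcome 'sehoro', not the inherited 'segoro' — it skipped the early Bamole changes, so it was borrowed from Fenekar.

borrowed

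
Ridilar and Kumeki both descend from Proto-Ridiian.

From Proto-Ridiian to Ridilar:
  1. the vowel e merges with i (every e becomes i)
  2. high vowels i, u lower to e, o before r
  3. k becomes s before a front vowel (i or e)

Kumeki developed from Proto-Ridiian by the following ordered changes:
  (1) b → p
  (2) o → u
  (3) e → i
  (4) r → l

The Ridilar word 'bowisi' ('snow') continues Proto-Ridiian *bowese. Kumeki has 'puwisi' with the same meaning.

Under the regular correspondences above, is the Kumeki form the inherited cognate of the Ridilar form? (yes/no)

Derive the expected Kumeki reflex of *bowese:
Kumeki: start from *bowese.
  rule 1 (unconditioned shift): bowese → powese
  rule 2 (vowel merger): powese → puwese
  rule 3 (vowel merger): puwese → puwisi
  rule 4: no change — puwisi
  ⇒ Kumeki puwisi
Kumeki 'puwisi' matches the regular reflex exactly, so the pair is cognate.

yes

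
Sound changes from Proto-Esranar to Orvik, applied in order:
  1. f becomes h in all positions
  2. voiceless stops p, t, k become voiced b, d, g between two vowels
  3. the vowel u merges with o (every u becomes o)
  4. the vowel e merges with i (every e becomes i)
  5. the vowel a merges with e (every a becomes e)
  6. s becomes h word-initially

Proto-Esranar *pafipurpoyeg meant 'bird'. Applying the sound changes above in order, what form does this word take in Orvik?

pehiborpoyig

Orvik: start from *pafipurpoyeg.
  rule 1 (unconditioned shift): pafipurpoyeg → pahipurpoyeg
  rule 2 (intervocalic voicing): pahipurpoyeg → pahiburpoyeg
  rule 3 (vowel merger): pahiburpoyeg → pahiborpoyeg
  rule 4 (vowel merger): pahiborpoyeg → pahiborpoyig
  rule 5 (vowel merger): pahiborpoyig → pehiborpoyig
  rule 6: no change — pehiborpoyig
  ⇒ Orvik pehiborpoyig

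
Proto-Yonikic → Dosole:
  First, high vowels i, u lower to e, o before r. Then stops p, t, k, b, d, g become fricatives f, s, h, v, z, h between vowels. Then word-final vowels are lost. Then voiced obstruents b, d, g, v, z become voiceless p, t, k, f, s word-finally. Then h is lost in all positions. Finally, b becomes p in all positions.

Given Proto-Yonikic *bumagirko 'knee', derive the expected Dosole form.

Dosole: *bumagirko > bumagerko > bumaherko > bumaherk > bumaerk > pumaerk  (by pre-rhotic lowering, intervocalic lenition, apocope, h-loss, unconditioned shift)

pumaerk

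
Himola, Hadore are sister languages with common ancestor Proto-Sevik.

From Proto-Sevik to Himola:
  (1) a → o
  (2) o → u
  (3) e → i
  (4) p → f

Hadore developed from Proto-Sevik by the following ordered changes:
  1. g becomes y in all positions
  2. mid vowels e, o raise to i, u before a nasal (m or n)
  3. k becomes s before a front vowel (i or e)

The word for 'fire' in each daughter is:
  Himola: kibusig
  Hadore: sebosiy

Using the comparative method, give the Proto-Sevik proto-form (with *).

*kebosig

Position 2: Himola has i, Hadore has e. Hadore preserves e here (none of its changes turn any other segment into e), so the proto-segment is *e.
Position 4: Himola has u, Hadore has o. Hadore preserves o here (none of its changes turn any other segment into o), so the proto-segment is *o.
Position 7: Himola has g, Hadore has y. Himola preserves g here (none of its changes turn any other segment into g), so the proto-segment is *g.
Verify the candidate proto-form against each daughter:
Himola: *kebosig > kebusig > kibusig  (by vowel merger, vowel merger)
Hadore: *kebosig
  kebosig → kebosiy   [unconditioned shift]
  kebosiy (rule 2 does not apply)
  kebosiy → sebosiy   [palatalisation]
  giving Hadore sebosiy.
No other proto-form is consistent with every reflex, so the reconstruction is *kebosig.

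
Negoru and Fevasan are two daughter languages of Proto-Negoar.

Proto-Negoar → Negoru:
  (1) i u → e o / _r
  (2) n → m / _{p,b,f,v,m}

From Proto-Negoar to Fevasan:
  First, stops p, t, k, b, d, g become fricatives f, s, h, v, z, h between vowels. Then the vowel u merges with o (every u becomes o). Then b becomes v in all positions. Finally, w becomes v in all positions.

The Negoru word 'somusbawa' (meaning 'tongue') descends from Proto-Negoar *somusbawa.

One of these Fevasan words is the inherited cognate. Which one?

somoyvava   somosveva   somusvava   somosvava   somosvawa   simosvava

Fevasan: start from *somusbawa.
  rule 1: no change — somusbawa
  rule 2 (vowel merger): somusbawa → somosbawa
  rule 3 (unconditioned shift): somosbawa → somosvawa
  rule 4 (unconditioned shift): somosvawa → somosvava
  ⇒ Fevasan somosvava
The other candidates each miss or misapply at least one Fevasan change.

somosvava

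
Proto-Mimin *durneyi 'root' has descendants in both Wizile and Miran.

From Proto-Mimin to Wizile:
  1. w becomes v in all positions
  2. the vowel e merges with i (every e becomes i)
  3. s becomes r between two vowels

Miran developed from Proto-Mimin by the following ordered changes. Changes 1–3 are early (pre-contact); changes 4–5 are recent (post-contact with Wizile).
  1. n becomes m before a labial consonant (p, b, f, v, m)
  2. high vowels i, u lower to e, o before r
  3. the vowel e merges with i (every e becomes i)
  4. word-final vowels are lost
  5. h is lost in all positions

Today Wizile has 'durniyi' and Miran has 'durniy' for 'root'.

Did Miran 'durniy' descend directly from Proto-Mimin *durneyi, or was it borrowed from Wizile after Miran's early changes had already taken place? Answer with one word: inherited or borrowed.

If inherited, *durneyi would pass through all of Miran's changes:
Miran: *durneyi
  durneyi (rule 1 does not apply)
  durneyi → dorneyi   [pre-rhotic lowering]
  dorneyi → dorniyi   [vowel merger]
  dorniyi → dorniy   [apocope]
  dorniy (rule 5 does not apply)
  giving Miran dorniy.
If borrowed from Wizile 'durniyi' after the early changes, it would undergo only the recent ones:
  rule 4 (apocope): durniyi → durniy
  rule 5 (h-loss): no change (durniy)
  ⇒ as a loan: durniy
Miran 'durniy' matches the loan outcome 'durniy', not the inherited 'dorniy' — it skipped the early Miran changes, so it was borrowed from Wizile.

borrowed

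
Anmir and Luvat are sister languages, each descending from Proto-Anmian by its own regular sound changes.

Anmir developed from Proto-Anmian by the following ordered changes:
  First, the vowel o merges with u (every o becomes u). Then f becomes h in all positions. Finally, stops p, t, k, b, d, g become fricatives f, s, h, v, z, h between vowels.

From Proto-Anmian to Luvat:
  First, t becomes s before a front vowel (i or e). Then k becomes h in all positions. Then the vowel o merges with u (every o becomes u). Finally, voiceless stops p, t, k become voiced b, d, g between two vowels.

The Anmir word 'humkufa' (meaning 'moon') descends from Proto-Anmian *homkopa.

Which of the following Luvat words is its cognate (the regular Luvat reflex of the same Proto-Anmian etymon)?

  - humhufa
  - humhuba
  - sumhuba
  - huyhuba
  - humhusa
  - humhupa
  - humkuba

Luvat: *homkopa > homhopa > humhupa > humhuba  (by unconditioned shift, vowel merger, intervocalic voicing)
Among the options, 'humhuba' alone shows every Luvat change applied in order.

humhuba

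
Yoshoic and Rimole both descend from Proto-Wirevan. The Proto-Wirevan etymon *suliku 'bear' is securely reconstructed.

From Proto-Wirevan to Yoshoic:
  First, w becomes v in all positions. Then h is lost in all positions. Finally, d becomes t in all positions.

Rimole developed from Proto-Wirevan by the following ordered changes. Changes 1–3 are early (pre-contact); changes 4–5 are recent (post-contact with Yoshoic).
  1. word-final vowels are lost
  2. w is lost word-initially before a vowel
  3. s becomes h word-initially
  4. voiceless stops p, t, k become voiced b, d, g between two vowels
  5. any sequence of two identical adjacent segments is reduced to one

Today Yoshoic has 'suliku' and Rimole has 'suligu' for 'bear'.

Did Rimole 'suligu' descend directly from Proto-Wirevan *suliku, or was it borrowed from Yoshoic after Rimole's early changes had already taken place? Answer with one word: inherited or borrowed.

borrowed

If inherited, *suliku would pass through all of Rimole's changes:
Rimole: start from *suliku.
  rule 1 (apocope): suliku → sulik
  rule 2: no change — sulik
  rule 3 (debuccalisation): sulik → hulik
  rule 4: no change — hulik
  rule 5: no change — hulik
  ⇒ Rimole hulik
If borrowed from Yoshoic 'suliku' after the early changes, it would undergo only the recent ones:
  rule 4 (intervocalic voicing): suliku → suligu
  rule 5 (degemination): no change (suligu)
  ⇒ as a loan: suligu
Rimole 'suligu' matches the loan outcome 'suligu', not the inherited 'hulik' — it skipped the early Rimole changes, so it was borrowed from Yoshoic.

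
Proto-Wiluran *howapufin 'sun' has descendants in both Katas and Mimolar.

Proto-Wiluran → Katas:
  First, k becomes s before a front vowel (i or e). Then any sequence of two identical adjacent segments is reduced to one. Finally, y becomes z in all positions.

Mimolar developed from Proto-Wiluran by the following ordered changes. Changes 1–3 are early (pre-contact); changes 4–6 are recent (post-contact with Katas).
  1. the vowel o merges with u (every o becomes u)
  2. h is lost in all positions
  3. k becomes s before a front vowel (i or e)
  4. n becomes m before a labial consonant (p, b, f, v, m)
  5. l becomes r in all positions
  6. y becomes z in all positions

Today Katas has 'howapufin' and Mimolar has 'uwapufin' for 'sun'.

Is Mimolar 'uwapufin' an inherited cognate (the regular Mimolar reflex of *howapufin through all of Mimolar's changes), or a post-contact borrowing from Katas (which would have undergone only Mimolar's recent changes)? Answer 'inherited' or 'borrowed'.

If inherited, *howapufin would pass through all of Mimolar's changes:
Mimolar: *howapufin > huwapufin > uwapufin  (by vowel merger, h-loss)
If borrowed from Katas 'howapufin' after the early changes, it would undergo only the recent ones:
  rule 4 (nasal place assimilation): no change (howapufin)
  rule 5 (unconditioned shift): no change (howapufin)
  rule 6 (unconditioned shift): no change (howapufin)
  ⇒ as a loan: howapufin
Mimolar 'uwapufin' matches the inherited outcome exactly, so it is an inherited cognate, not a loan.

inherited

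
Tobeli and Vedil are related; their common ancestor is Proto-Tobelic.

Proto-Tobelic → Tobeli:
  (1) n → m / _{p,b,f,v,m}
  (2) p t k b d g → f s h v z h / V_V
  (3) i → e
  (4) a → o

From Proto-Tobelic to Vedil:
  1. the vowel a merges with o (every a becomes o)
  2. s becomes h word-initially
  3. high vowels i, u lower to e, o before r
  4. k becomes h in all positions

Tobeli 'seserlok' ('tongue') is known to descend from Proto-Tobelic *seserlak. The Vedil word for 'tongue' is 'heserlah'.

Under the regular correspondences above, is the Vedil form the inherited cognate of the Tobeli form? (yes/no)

Derive the expected Vedil reflex of *seserlak:
Vedil: *seserlak > seserlok > heserlok > heserloh  (by vowel merger, debuccalisation, unconditioned shift)
The regular Vedil reflex would be 'heserloh', but the attested form is 'heserlah'. The correspondence is irregular, so they are not cognates (the Vedil form has a different source).

no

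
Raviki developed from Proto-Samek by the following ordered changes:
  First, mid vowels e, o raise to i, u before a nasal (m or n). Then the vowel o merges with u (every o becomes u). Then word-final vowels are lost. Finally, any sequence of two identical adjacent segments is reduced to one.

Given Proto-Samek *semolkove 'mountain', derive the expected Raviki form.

simulkuv

Raviki: start from *semolkove.
  rule 1 (pre-nasal raising): semolkove → simolkove
  rule 2 (vowel merger): simolkove → simulkuve
  rule 3 (apocope): simulkuve → simulkuv
  rule 4: no change — simulkuv
  ⇒ Raviki simulkuv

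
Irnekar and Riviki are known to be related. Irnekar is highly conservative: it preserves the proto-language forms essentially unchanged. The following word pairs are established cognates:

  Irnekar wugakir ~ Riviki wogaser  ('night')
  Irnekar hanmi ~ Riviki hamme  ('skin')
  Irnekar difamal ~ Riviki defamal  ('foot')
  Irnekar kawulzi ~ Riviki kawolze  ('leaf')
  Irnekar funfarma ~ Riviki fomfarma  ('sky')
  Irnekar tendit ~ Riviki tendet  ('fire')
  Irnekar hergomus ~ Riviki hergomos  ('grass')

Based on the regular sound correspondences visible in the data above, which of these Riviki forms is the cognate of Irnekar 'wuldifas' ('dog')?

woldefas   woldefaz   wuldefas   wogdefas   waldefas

wugakir ~ wogaser, kawulzi ~ kawolze — Irnekar u corresponds to Riviki o after a consonant, before a consonant other than r, m, n, p, b, f, v.
difamal ~ defamal — Irnekar i corresponds to Riviki e after a consonant, before a labial obstruent.
Applying these to Irnekar 'wuldifas':
  wuldifas → woldifas   (u→o after a consonant, before a consonant other than r, m, n, p, b, f, v)
  woldifas → woldefas   (i→e after a consonant, before a labial obstruent)
So the Riviki cognate is 'woldefas'.

woldefas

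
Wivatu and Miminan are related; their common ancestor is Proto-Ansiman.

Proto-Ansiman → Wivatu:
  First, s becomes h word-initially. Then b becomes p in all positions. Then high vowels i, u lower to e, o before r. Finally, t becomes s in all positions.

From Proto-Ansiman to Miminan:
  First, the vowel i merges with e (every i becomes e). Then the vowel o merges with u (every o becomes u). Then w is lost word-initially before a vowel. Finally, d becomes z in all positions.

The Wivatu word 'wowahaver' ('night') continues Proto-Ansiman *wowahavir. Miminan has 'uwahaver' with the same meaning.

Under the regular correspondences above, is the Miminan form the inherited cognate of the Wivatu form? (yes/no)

yes

Derive the expected Miminan reflex of *wowahavir:
Miminan: *wowahavir
  wowahavir → wowahaver   [vowel merger]
  wowahaver → wuwahaver   [vowel merger]
  wuwahaver → uwahaver   [glide loss]
  uwahaver (rule 4 does not apply)
  giving Miminan uwahaver.
Miminan 'uwahaver' matches the regular reflex exactly, so the pair is cognate.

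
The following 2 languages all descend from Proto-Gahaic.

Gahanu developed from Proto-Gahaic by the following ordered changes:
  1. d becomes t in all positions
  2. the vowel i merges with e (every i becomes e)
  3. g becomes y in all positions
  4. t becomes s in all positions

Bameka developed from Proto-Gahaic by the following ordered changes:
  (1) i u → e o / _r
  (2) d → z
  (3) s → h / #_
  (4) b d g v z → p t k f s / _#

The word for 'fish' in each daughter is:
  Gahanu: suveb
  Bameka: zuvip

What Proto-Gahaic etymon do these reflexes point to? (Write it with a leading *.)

Position 4: Gahanu has e, Bameka has i. Bameka preserves i here (none of its changes turn any other segment into i), so the proto-segment is *i.
Position 1: Gahanu has s, Bameka has z. Taking the neighbouring segments as reconstructed: Gahanu s could go back to *t or *d or *s; Bameka z could go back to *d or *z — the one source consistent with every daughter is *d.
Position 5: Gahanu has b, Bameka has p. Gahanu preserves b here (none of its changes turn any other segment into b), so the proto-segment is *b.
Verify the candidate proto-form against each daughter:
Gahanu: *duvib
  duvib → tuvib   [unconditioned shift]
  tuvib → tuveb   [vowel merger]
  tuveb (rule 3 does not apply)
  tuveb → suveb   [unconditioned shift]
  giving Gahanu suveb.
Bameka: start from *duvib.
  rule 1: no change — duvib
  rule 2 (unconditioned shift): duvib → zuvib
  rule 3: no change — zuvib
  rule 4 (final devoicing): zuvib → zuvip
  ⇒ Bameka zuvip
*duvib is the unique common source.

*duvib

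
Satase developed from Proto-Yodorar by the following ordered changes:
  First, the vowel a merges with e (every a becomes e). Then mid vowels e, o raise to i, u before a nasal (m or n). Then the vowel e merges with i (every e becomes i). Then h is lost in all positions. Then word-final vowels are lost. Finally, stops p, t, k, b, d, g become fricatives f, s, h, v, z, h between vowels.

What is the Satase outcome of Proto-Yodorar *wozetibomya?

Satase: *wozetibomya
  wozetibomya → wozetibomye   [vowel merger]
  wozetibomye → wozetibumye   [pre-nasal raising]
  wozetibumye → wozitibumyi   [vowel merger]
  wozitibumyi (rule 4 does not apply)
  wozitibumyi → wozitibumy   [apocope]
  wozitibumy → wozisivumy   [intervocalic lenition]
  giving Satase wozisivumy.

wozisivumy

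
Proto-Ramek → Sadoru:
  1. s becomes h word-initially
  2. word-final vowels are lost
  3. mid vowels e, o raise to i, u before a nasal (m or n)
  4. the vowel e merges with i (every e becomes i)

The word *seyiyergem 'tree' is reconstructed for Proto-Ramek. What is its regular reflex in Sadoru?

hiyiyirgim

Sadoru: *seyiyergem > heyiyergem > heyiyergim > hiyiyirgim  (by debuccalisation, pre-nasal raising, vowel merger)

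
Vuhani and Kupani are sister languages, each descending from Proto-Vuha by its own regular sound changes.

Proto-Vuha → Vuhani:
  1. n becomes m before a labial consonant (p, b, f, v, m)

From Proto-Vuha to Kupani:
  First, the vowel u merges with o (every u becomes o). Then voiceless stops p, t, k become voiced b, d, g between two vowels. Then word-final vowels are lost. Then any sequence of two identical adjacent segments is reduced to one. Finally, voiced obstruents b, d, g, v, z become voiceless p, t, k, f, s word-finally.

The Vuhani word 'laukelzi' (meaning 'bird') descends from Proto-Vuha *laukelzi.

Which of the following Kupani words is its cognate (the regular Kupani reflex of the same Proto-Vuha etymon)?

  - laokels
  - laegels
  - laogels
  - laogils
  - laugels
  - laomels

Kupani: *laukelzi
  laukelzi → laokelzi   [vowel merger]
  laokelzi → laogelzi   [intervocalic voicing]
  laogelzi → laogelz   [apocope]
  laogelz (rule 4 does not apply)
  laogelz → laogels   [final devoicing]
  giving Kupani laogels.

laogels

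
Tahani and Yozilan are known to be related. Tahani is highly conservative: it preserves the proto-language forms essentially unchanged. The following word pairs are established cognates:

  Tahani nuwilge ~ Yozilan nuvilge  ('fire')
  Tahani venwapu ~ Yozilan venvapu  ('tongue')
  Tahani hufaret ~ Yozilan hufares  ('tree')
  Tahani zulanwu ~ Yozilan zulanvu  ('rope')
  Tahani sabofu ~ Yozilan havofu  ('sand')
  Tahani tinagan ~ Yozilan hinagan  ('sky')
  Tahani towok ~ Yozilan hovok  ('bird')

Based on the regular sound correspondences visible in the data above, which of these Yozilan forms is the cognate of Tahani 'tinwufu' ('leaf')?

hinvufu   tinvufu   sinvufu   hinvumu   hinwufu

tinagan ~ hinagan — Tahani t corresponds to Yozilan h word-initially before a front vowel.
zulanwu ~ zulanvu — Tahani w corresponds to Yozilan v after a consonant, before a back vowel.
Applying these to Tahani 'tinwufu':
  tinwufu → hinwufu   (t→h word-initially before a front vowel)
  hinwufu → hinvufu   (w→v after a consonant, before a back vowel)
So the Yozilan cognate is 'hinvufu'.

hinvufu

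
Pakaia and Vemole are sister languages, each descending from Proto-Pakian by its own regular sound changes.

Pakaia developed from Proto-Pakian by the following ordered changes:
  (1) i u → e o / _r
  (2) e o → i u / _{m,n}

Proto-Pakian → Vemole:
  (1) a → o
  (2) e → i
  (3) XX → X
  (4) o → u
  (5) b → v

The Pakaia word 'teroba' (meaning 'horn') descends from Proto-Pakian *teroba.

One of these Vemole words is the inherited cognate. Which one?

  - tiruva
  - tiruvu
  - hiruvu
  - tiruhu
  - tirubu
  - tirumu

Vemole: start from *teroba.
  rule 1 (vowel merger): teroba → terobo
  rule 2 (vowel merger): terobo → tirobo
  rule 3: no change — tirobo
  rule 4 (vowel merger): tirobo → tirubu
  rule 5 (unconditioned shift): tirubu → tiruvu
  ⇒ Vemole tiruvu
Only 'tiruvu' matches the regular Vemole development of *teroba.

tiruvu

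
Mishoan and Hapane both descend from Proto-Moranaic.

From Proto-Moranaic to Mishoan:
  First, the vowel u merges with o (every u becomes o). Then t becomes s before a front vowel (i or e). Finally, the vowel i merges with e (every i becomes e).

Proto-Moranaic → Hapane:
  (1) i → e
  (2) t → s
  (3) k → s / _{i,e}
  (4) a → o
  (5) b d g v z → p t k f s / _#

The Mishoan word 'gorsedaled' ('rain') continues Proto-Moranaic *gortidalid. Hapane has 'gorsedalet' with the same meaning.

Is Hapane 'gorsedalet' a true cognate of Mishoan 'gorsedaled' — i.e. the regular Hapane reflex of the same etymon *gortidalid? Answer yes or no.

no

Derive the expected Hapane reflex of *gortidalid:
Hapane: *gortidalid > gortedaled > gorsedaled > gorsedoled > gorsedolet  (by vowel merger, unconditioned shift, vowel merger, final devoicing)
The regular Hapane reflex would be 'gorsedolet', but the attested form is 'gorsedalet'. The correspondence is irregular, so they are not cognates (the Hapane form has a different source).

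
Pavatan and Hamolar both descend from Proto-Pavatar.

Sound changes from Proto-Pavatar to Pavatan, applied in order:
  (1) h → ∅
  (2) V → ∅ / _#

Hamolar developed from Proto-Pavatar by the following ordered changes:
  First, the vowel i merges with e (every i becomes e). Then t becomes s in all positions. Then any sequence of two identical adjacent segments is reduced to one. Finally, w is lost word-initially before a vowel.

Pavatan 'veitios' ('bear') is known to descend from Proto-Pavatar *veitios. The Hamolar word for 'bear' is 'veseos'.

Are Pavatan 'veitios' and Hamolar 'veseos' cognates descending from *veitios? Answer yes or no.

Derive the expected Hamolar reflex of *veitios:
Hamolar: *veitios > veeteos > veeseos > veseos  (by vowel merger, unconditioned shift, degemination)
Hamolar 'veseos' matches the regular reflex exactly, so the pair is cognate.

yes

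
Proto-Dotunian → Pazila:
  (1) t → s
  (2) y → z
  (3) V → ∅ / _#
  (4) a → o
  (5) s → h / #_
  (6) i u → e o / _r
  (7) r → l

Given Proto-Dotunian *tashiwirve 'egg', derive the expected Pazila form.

hoshiwelv

Pazila: *tashiwirve
  tashiwirve → sashiwirve   [unconditioned shift]
  sashiwirve (rule 2 does not apply)
  sashiwirve → sashiwirv   [apocope]
  sashiwirv → soshiwirv   [vowel merger]
  soshiwirv → hoshiwirv   [debuccalisation]
  hoshiwirv → hoshiwerv   [pre-rhotic lowering]
  hoshiwerv → hoshiwelv   [unconditioned shift]
  giving Pazila hoshiwelv.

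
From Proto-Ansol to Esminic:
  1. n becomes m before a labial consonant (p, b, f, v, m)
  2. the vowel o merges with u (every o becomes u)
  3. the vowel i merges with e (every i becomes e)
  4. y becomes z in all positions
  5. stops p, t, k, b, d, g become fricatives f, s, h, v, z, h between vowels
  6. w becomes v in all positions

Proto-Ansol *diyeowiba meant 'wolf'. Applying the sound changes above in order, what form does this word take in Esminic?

Esminic: start from *diyeowiba.
  rule 1: no change — diyeowiba
  rule 2 (vowel merger): diyeowiba → diyeuwiba
  rule 3 (vowel merger): diyeuwiba → deyeuweba
  rule 4 (unconditioned shift): deyeuweba → dezeuweba
  rule 5 (intervocalic lenition): dezeuweba → dezeuweva
  rule 6 (unconditioned shift): dezeuweva → dezeuveva
  ⇒ Esminic dezeuveva

dezeuveva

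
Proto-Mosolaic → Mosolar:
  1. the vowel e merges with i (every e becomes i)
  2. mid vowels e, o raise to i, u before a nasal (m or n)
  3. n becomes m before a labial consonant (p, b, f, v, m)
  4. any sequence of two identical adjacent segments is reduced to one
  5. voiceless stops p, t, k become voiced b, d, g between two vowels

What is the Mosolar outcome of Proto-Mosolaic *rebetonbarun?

Mosolar: *rebetonbarun > ribitonbarun > ribitunbarun > ribitumbarun > ribidumbarun  (by vowel merger, pre-nasal raising, nasal place assimilation, intervocalic voicing)

ribidumbarun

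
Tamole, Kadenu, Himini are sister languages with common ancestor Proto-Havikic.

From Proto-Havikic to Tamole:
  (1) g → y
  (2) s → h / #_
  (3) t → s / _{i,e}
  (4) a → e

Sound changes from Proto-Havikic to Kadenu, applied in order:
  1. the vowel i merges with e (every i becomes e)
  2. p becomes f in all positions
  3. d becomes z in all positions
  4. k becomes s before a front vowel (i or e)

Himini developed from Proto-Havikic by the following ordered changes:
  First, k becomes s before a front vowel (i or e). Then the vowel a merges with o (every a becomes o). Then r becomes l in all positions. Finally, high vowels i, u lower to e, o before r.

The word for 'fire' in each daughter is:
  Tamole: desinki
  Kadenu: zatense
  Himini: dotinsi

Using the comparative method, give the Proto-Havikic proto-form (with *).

*datinki

Position 3: Tamole has s, Kadenu has t, Himini has t. Kadenu preserves t here (none of its changes turn any other segment into t), so the proto-segment is *t.
Position 6: Tamole has k, Kadenu has s, Himini has s. Tamole preserves k here (none of its changes turn any other segment into k), so the proto-segment is *k.
Verify the candidate proto-form against each daughter:
Tamole: *datinki
  datinki (rule 1 does not apply)
  datinki (rule 2 does not apply)
  datinki → dasinki   [palatalisation]
  dasinki → desinki   [vowel merger]
  giving Tamole desinki.
Kadenu: *datinki > datenke > zatenke > zatense  (by vowel merger, unconditioned shift, palatalisation)
Himini: start from *datinki.
  rule 1 (palatalisation): datinki → datinsi
  rule 2 (vowel merger): datinsi → dotinsi
  rule 3: no change — dotinsi
  rule 4: no change — dotinsi
  ⇒ Himini dotinsi
*datinki is the unique common source.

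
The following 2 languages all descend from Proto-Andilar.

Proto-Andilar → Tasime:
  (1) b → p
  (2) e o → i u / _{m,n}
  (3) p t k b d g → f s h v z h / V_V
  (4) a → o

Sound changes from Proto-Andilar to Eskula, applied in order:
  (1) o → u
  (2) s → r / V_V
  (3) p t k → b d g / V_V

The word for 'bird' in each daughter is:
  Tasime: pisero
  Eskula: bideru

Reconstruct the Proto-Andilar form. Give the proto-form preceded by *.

Position 6: Tasime has o, Eskula has u. Taking the neighbouring segments as reconstructed: Tasime o could go back to *a or *o; Eskula u could go back to *o or *u — the one source consistent with every daughter is *o.
Position 1: Tasime has p, Eskula has b. Taking the neighbouring segments as reconstructed: Tasime p could go back to *p or *b; Eskula b can only go back to *b — the one source consistent with every daughter is *b.
This points to *bitero. Verify forward in each daughter:
Tasime: *bitero
  bitero → pitero   [unconditioned shift]
  pitero (rule 2 does not apply)
  pitero → pisero   [intervocalic lenition]
  pisero (rule 4 does not apply)
  giving Tasime pisero.
Eskula: start from *bitero.
  rule 1 (vowel merger): bitero → biteru
  rule 2: no change — biteru
  rule 3 (intervocalic voicing): biteru → bideru
  ⇒ Eskula bideru
*bitero is the unique common source.

*bitero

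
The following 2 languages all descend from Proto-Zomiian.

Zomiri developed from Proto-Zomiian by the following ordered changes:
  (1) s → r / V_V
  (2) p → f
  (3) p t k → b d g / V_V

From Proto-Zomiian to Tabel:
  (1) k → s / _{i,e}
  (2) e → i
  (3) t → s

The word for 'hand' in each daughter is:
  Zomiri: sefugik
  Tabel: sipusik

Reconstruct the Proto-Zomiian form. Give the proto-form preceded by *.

*sepukik

Position 5: Zomiri has g, Tabel has s. Taking the neighbouring segments as reconstructed: Zomiri g could go back to *k or *g; Tabel s could go back to *t or *k or *s — the one source consistent with every daughter is *k.
Position 2: Zomiri has e, Tabel has i. Zomiri preserves e here (none of its changes turn any other segment into e), so the proto-segment is *e.
This points to *sepukik. Verify forward in each daughter:
Zomiri: *sepukik > sefukik > sefugik  (by unconditioned shift, intervocalic voicing)
Tabel: *sepukik
  sepukik → sepusik   [palatalisation]
  sepusik → sipusik   [vowel merger]
  sipusik (rule 3 does not apply)
  giving Tabel sipusik.
No other proto-form is consistent with every reflex, so the reconstruction is *sepukik.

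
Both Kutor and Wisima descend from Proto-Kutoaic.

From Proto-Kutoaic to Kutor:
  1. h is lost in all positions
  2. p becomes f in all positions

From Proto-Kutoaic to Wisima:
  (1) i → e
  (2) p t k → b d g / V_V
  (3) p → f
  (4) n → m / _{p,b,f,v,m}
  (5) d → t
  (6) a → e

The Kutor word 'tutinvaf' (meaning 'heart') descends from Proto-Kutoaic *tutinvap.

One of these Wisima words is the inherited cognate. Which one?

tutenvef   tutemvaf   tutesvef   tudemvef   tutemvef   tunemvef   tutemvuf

tutemvef

Wisima: *tutinvap
  tutinvap → tutenvap   [vowel merger]
  tutenvap → tudenvap   [intervocalic voicing]
  tudenvap → tudenvaf   [unconditioned shift]
  tudenvaf → tudemvaf   [nasal place assimilation]
  tudemvaf → tutemvaf   [unconditioned shift]
  tutemvaf → tutemvef   [vowel merger]
  giving Wisima tutemvef.
Among the options, 'tutemvef' alone shows every Wisima change applied in order.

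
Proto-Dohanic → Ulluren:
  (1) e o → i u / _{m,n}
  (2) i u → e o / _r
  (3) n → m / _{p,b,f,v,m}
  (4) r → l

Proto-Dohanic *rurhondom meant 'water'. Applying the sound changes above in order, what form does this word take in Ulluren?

Ulluren: *rurhondom > rurhundum > rorhundum > lolhundum  (by pre-nasal raising, pre-rhotic lowering, unconditioned shift)

lolhundum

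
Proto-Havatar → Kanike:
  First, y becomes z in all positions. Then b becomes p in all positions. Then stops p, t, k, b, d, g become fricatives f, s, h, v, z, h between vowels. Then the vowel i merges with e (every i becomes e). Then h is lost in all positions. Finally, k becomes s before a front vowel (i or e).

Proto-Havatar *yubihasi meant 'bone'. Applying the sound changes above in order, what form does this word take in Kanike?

zufease

Kanike: *yubihasi
  yubihasi → zubihasi   [unconditioned shift]
  zubihasi → zupihasi   [unconditioned shift]
  zupihasi → zufihasi   [intervocalic lenition]
  zufihasi → zufehase   [vowel merger]
  zufehase → zufease   [h-loss]
  zufease (rule 6 does not apply)
  giving Kanike zufease.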